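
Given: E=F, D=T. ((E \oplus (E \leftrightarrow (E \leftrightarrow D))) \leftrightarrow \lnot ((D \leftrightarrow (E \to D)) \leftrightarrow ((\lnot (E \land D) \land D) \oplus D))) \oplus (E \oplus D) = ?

Substituting E=F, D=T:
E \leftrightarrow D = F \leftrightarrow T = F
E \leftrightarrow (E \leftrightarrow D) = F \leftrightarrow F = T
E \oplus (E \leftrightarrow (E \leftrightarrow D)) = F \oplus T = T
E \to D = F \to T = T
D \leftrightarrow (E \to D) = T \leftrightarrow T = T
E \land D = F \land T = F
\lnot (E \land D) = \lnot F = T
\lnot (E \land D) \land D = T \land T = T
(\lnot (E \land D) \land D) \oplus D = T \oplus T = F
(D \leftrightarrow (E \to D)) \leftrightarrow ((\lnot (E \land D) \land D) \oplus D) = T \leftrightarrow F = F
\lnot ((D \leftrightarrow (E \to D)) \leftrightarrow ((\lnot (E \land D) \land D) \oplus D)) = \lnot F = T
(E \oplus (E \leftrightarrow (E \leftrightarrow D))) \leftrightarrow \lnot ((D \leftrightarrow (E \to D)) \leftrightarrow ((\lnot (E \land D) \land D) \oplus D)) = T \leftrightarrow T = T
E \oplus D = F \oplus T = T
((E \oplus (E \leftrightarrow (E \leftrightarrow D))) \leftrightarrow \lnot ((D \leftrightarrow (E \to D)) \leftrightarrow ((\lnot (E \land D) \land D) \oplus D))) \oplus (E \oplus D) = T \oplus T = F

F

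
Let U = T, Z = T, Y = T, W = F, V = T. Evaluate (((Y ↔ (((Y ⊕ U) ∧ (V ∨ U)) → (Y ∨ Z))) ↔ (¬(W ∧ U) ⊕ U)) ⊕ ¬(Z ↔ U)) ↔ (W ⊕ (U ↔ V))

Substituting U=T, Z=T, Y=T, W=F, V=T:
Y ⊕ U = T ⊕ T = F
V ∨ U = T ∨ T = T
(Y ⊕ U) ∧ (V ∨ U) = F ∧ T = F
Y ∨ Z = T ∨ T = T
((Y ⊕ U) ∧ (V ∨ U)) → (Y ∨ Z) = F → T = T
Y ↔ (((Y ⊕ U) ∧ (V ∨ U)) → (Y ∨ Z)) = T ↔ T = T
W ∧ U = F ∧ T = F
¬(W ∧ U) = ¬F = T
¬(W ∧ U) ⊕ U = T ⊕ T = F
(Y ↔ (((Y ⊕ U) ∧ (V ∨ U)) → (Y ∨ Z))) ↔ (¬(W ∧ U) ⊕ U) = T ↔ F = F
Z ↔ U = T ↔ T = T
¬(Z ↔ U) = ¬T = F
((Y ↔ (((Y ⊕ U) ∧ (V ∨ U)) → (Y ∨ Z))) ↔ (¬(W ∧ U) ⊕ U)) ⊕ ¬(Z ↔ U) = F ⊕ F = F
U ↔ V = T ↔ T = T
W ⊕ (U ↔ V) = F ⊕ T = T
(((Y ↔ (((Y ⊕ U) ∧ (V ∨ U)) → (Y ∨ Z))) ↔ (¬(W ∧ U) ⊕ U)) ⊕ ¬(Z ↔ U)) ↔ (W ⊕ (U ↔ V)) = F ↔ T = F

F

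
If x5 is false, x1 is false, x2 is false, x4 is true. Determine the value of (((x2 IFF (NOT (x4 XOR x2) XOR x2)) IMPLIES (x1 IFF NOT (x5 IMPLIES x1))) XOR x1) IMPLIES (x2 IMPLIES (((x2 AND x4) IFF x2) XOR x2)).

T

x4 XOR x2 = T XOR F = T
NOT (x4 XOR x2) = NOT T = F
NOT (x4 XOR x2) XOR x2 = F XOR F = F
x2 IFF (NOT (x4 XOR x2) XOR x2) = F IFF F = T
x5 IMPLIES x1 = F IMPLIES F = T
NOT (x5 IMPLIES x1) = NOT T = F
x1 IFF NOT (x5 IMPLIES x1) = F IFF F = T
(x2 IFF (NOT (x4 XOR x2) XOR x2)) IMPLIES (x1 IFF NOT (x5 IMPLIES x1)) = T IMPLIES T = T
((x2 IFF (NOT (x4 XOR x2) XOR x2)) IMPLIES (x1 IFF NOT (x5 IMPLIES x1))) XOR x1 = T XOR F = T
x2 AND x4 = F AND T = F
(x2 AND x4) IFF x2 = F IFF F = T
((x2 AND x4) IFF x2) XOR x2 = T XOR F = T
x2 IMPLIES (((x2 AND x4) IFF x2) XOR x2) = F IMPLIES T = T
(((x2 IFF (NOT (x4 XOR x2) XOR x2)) IMPLIES (x1 IFF NOT (x5 IMPLIES x1))) XOR x1) IMPLIES (x2 IMPLIES (((x2 AND x4) IFF x2) XOR x2)) = T IMPLIES T = T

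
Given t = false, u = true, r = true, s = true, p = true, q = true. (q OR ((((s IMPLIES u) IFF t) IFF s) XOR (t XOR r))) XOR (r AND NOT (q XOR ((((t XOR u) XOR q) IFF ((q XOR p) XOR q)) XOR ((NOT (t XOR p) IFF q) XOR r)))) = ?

s IMPLIES u = true IMPLIES true = true
(s IMPLIES u) IFF t = true IFF false = false
((s IMPLIES u) IFF t) IFF s = false IFF true = false
t XOR r = false XOR true = true
(((s IMPLIES u) IFF t) IFF s) XOR (t XOR r) = false XOR true = true
q OR ((((s IMPLIES u) IFF t) IFF s) XOR (t XOR r)) = true OR true = true
t XOR u = false XOR true = true
(t XOR u) XOR q = true XOR true = false
q XOR p = true XOR true = false
(q XOR p) XOR q = false XOR true = true
((t XOR u) XOR q) IFF ((q XOR p) XOR q) = false IFF true = false
t XOR p = false XOR true = true
NOT (t XOR p) = NOT true = false
NOT (t XOR p) IFF q = false IFF true = false
(NOT (t XOR p) IFF q) XOR r = false XOR true = true
(((t XOR u) XOR q) IFF ((q XOR p) XOR q)) XOR ((NOT (t XOR p) IFF q) XOR r) = false XOR true = true
q XOR ((((t XOR u) XOR q) IFF ((q XOR p) XOR q)) XOR ((NOT (t XOR p) IFF q) XOR r)) = true XOR true = false
NOT (q XOR ((((t XOR u) XOR q) IFF ((q XOR p) XOR q)) XOR ((NOT (t XOR p) IFF q) XOR r))) = NOT false = true
r AND NOT (q XOR ((((t XOR u) XOR q) IFF ((q XOR p) XOR q)) XOR ((NOT (t XOR p) IFF q) XOR r))) = true AND true = true
(q OR ((((s IMPLIES u) IFF t) IFF s) XOR (t XOR r))) XOR (r AND NOT (q XOR ((((t XOR u) XOR q) IFF ((q XOR p) XOR q)) XOR ((NOT (t XOR p) IFF q) XOR r)))) = true XOR true = false

false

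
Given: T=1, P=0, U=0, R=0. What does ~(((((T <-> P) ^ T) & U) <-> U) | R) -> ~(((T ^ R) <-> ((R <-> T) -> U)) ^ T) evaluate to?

Substituting T=1, P=0, U=0, R=0:
T <-> P = 1 <-> 0 = 0
(T <-> P) ^ T = 0 ^ 1 = 1
((T <-> P) ^ T) & U = 1 & 0 = 0
(((T <-> P) ^ T) & U) <-> U = 0 <-> 0 = 1
((((T <-> P) ^ T) & U) <-> U) | R = 1 | 0 = 1
~(((((T <-> P) ^ T) & U) <-> U) | R) = ~1 = 0
T ^ R = 1 ^ 0 = 1
R <-> T = 0 <-> 1 = 0
(R <-> T) -> U = 0 -> 0 = 1
(T ^ R) <-> ((R <-> T) -> U) = 1 <-> 1 = 1
((T ^ R) <-> ((R <-> T) -> U)) ^ T = 1 ^ 1 = 0
~(((T ^ R) <-> ((R <-> T) -> U)) ^ T) = ~0 = 1
~(((((T <-> P) ^ T) & U) <-> U) | R) -> ~(((T ^ R) <-> ((R <-> T) -> U)) ^ T) = 0 -> 1 = 1

1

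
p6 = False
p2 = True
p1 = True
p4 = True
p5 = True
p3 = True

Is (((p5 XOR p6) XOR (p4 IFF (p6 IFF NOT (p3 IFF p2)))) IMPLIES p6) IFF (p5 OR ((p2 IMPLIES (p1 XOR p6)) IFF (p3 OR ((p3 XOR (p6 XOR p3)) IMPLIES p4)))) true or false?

p5 XOR p6 = True XOR False = True
p3 IFF p2 = True IFF True = True
NOT (p3 IFF p2) = NOT True = False
p6 IFF NOT (p3 IFF p2) = False IFF False = True
p4 IFF (p6 IFF NOT (p3 IFF p2)) = True IFF True = True
(p5 XOR p6) XOR (p4 IFF (p6 IFF NOT (p3 IFF p2))) = True XOR True = False
((p5 XOR p6) XOR (p4 IFF (p6 IFF NOT (p3 IFF p2)))) IMPLIES p6 = False IMPLIES False = True
p1 XOR p6 = True XOR False = True
p2 IMPLIES (p1 XOR p6) = True IMPLIES True = True
p6 XOR p3 = False XOR True = True
p3 XOR (p6 XOR p3) = True XOR True = False
(p3 XOR (p6 XOR p3)) IMPLIES p4 = False IMPLIES True = True
p3 OR ((p3 XOR (p6 XOR p3)) IMPLIES p4) = True OR True = True
(p2 IMPLIES (p1 XOR p6)) IFF (p3 OR ((p3 XOR (p6 XOR p3)) IMPLIES p4)) = True IFF True = True
p5 OR ((p2 IMPLIES (p1 XOR p6)) IFF (p3 OR ((p3 XOR (p6 XOR p3)) IMPLIES p4))) = True OR True = True
(((p5 XOR p6) XOR (p4 IFF (p6 IFF NOT (p3 IFF p2)))) IMPLIES p6) IFF (p5 OR ((p2 IMPLIES (p1 XOR p6)) IFF (p3 OR ((p3 XOR (p6 XOR p3)) IMPLIES p4)))) = True IFF True = True

True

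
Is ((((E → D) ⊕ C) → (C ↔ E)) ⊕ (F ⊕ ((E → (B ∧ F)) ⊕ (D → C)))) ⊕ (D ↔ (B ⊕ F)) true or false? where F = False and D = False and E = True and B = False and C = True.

True

Substituting F=False, D=False, E=True, B=False, C=True:
E → D = True → False = False
(E → D) ⊕ C = False ⊕ True = True
C ↔ E = True ↔ True = True
((E → D) ⊕ C) → (C ↔ E) = True → True = True
B ∧ F = False ∧ False = False
E → (B ∧ F) = True → False = False
D → C = False → True = True
(E → (B ∧ F)) ⊕ (D → C) = False ⊕ True = True
F ⊕ ((E → (B ∧ F)) ⊕ (D → C)) = False ⊕ True = True
(((E → D) ⊕ C) → (C ↔ E)) ⊕ (F ⊕ ((E → (B ∧ F)) ⊕ (D → C))) = True ⊕ True = False
B ⊕ F = False ⊕ False = False
D ↔ (B ⊕ F) = False ↔ False = True
((((E → D) ⊕ C) → (C ↔ E)) ⊕ (F ⊕ ((E → (B ∧ F)) ⊕ (D → C)))) ⊕ (D ↔ (B ⊕ F)) = False ⊕ True = True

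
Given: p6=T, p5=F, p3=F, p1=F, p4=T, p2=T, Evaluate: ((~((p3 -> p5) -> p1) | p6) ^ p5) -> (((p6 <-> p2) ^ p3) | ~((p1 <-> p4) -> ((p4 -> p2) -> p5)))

T

p3 -> p5 = F -> F = T
(p3 -> p5) -> p1 = T -> F = F
~((p3 -> p5) -> p1) = ~F = T
~((p3 -> p5) -> p1) | p6 = T | T = T
(~((p3 -> p5) -> p1) | p6) ^ p5 = T ^ F = T
p6 <-> p2 = T <-> T = T
(p6 <-> p2) ^ p3 = T ^ F = T
p1 <-> p4 = F <-> T = F
p4 -> p2 = T -> T = T
(p4 -> p2) -> p5 = T -> F = F
(p1 <-> p4) -> ((p4 -> p2) -> p5) = F -> F = T
~((p1 <-> p4) -> ((p4 -> p2) -> p5)) = ~T = F
((p6 <-> p2) ^ p3) | ~((p1 <-> p4) -> ((p4 -> p2) -> p5)) = T | F = T
((~((p3 -> p5) -> p1) | p6) ^ p5) -> (((p6 <-> p2) ^ p3) | ~((p1 <-> p4) -> ((p4 -> p2) -> p5))) = T -> T = T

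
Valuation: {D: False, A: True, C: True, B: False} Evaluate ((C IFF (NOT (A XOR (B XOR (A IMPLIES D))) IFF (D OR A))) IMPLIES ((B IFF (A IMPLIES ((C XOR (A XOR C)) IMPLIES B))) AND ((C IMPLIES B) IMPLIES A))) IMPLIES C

True

A IMPLIES D = True IMPLIES False = False
B XOR (A IMPLIES D) = False XOR False = False
A XOR (B XOR (A IMPLIES D)) = True XOR False = True
NOT (A XOR (B XOR (A IMPLIES D))) = NOT True = False
D OR A = False OR True = True
NOT (A XOR (B XOR (A IMPLIES D))) IFF (D OR A) = False IFF True = False
C IFF (NOT (A XOR (B XOR (A IMPLIES D))) IFF (D OR A)) = True IFF False = False
A XOR C = True XOR True = False
C XOR (A XOR C) = True XOR False = True
(C XOR (A XOR C)) IMPLIES B = True IMPLIES False = False
A IMPLIES ((C XOR (A XOR C)) IMPLIES B) = True IMPLIES False = False
B IFF (A IMPLIES ((C XOR (A XOR C)) IMPLIES B)) = False IFF False = True
C IMPLIES B = True IMPLIES False = False
(C IMPLIES B) IMPLIES A = False IMPLIES True = True
(B IFF (A IMPLIES ((C XOR (A XOR C)) IMPLIES B))) AND ((C IMPLIES B) IMPLIES A) = True AND True = True
(C IFF (NOT (A XOR (B XOR (A IMPLIES D))) IFF (D OR A))) IMPLIES ((B IFF (A IMPLIES ((C XOR (A XOR C)) IMPLIES B))) AND ((C IMPLIES B) IMPLIES A)) = False IMPLIES True = True
((C IFF (NOT (A XOR (B XOR (A IMPLIES D))) IFF (D OR A))) IMPLIES ((B IFF (A IMPLIES ((C XOR (A XOR C)) IMPLIES B))) AND ((C IMPLIES B) IMPLIES A))) IMPLIES C = True IMPLIES True = True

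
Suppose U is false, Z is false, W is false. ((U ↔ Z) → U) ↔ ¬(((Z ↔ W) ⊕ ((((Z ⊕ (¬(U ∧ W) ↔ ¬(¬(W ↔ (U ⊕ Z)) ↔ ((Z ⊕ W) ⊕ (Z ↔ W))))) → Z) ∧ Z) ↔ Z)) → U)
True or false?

T

U ↔ Z = F ↔ F = T
(U ↔ Z) → U = T → F = F
Z ↔ W = F ↔ F = T
U ∧ W = F ∧ F = F
¬(U ∧ W) = ¬F = T
U ⊕ Z = F ⊕ F = F
W ↔ (U ⊕ Z) = F ↔ F = T
¬(W ↔ (U ⊕ Z)) = ¬T = F
Z ⊕ W = F ⊕ F = F
Z ↔ W = F ↔ F = T
(Z ⊕ W) ⊕ (Z ↔ W) = F ⊕ T = T
¬(W ↔ (U ⊕ Z)) ↔ ((Z ⊕ W) ⊕ (Z ↔ W)) = F ↔ T = F
¬(¬(W ↔ (U ⊕ Z)) ↔ ((Z ⊕ W) ⊕ (Z ↔ W))) = ¬F = T
¬(U ∧ W) ↔ ¬(¬(W ↔ (U ⊕ Z)) ↔ ((Z ⊕ W) ⊕ (Z ↔ W))) = T ↔ T = T
Z ⊕ (¬(U ∧ W) ↔ ¬(¬(W ↔ (U ⊕ Z)) ↔ ((Z ⊕ W) ⊕ (Z ↔ W)))) = F ⊕ T = T
(Z ⊕ (¬(U ∧ W) ↔ ¬(¬(W ↔ (U ⊕ Z)) ↔ ((Z ⊕ W) ⊕ (Z ↔ W))))) → Z = T → F = F
((Z ⊕ (¬(U ∧ W) ↔ ¬(¬(W ↔ (U ⊕ Z)) ↔ ((Z ⊕ W) ⊕ (Z ↔ W))))) → Z) ∧ Z = F ∧ F = F
(((Z ⊕ (¬(U ∧ W) ↔ ¬(¬(W ↔ (U ⊕ Z)) ↔ ((Z ⊕ W) ⊕ (Z ↔ W))))) → Z) ∧ Z) ↔ Z = F ↔ F = T
(Z ↔ W) ⊕ ((((Z ⊕ (¬(U ∧ W) ↔ ¬(¬(W ↔ (U ⊕ Z)) ↔ ((Z ⊕ W) ⊕ (Z ↔ W))))) → Z) ∧ Z) ↔ Z) = T ⊕ T = F
((Z ↔ W) ⊕ ((((Z ⊕ (¬(U ∧ W) ↔ ¬(¬(W ↔ (U ⊕ Z)) ↔ ((Z ⊕ W) ⊕ (Z ↔ W))))) → Z) ∧ Z) ↔ Z)) → U = F → F = T
¬(((Z ↔ W) ⊕ ((((Z ⊕ (¬(U ∧ W) ↔ ¬(¬(W ↔ (U ⊕ Z)) ↔ ((Z ⊕ W) ⊕ (Z ↔ W))))) → Z) ∧ Z) ↔ Z)) → U) = ¬T = F
((U ↔ Z) → U) ↔ ¬(((Z ↔ W) ⊕ ((((Z ⊕ (¬(U ∧ W) ↔ ¬(¬(W ↔ (U ⊕ Z)) ↔ ((Z ⊕ W) ⊕ (Z ↔ W))))) → Z) ∧ Z) ↔ Z)) → U) = F ↔ F = T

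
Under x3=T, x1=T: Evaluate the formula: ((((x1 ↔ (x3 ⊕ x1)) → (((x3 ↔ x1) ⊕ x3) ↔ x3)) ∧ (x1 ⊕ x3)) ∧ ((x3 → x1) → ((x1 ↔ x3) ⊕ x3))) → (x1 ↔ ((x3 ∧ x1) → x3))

T

x3 ⊕ x1 = T ⊕ T = F
x1 ↔ (x3 ⊕ x1) = T ↔ F = F
x3 ↔ x1 = T ↔ T = T
(x3 ↔ x1) ⊕ x3 = T ⊕ T = F
((x3 ↔ x1) ⊕ x3) ↔ x3 = F ↔ T = F
(x1 ↔ (x3 ⊕ x1)) → (((x3 ↔ x1) ⊕ x3) ↔ x3) = F → F = T
x1 ⊕ x3 = T ⊕ T = F
((x1 ↔ (x3 ⊕ x1)) → (((x3 ↔ x1) ⊕ x3) ↔ x3)) ∧ (x1 ⊕ x3) = T ∧ F = F
x3 → x1 = T → T = T
x1 ↔ x3 = T ↔ T = T
(x1 ↔ x3) ⊕ x3 = T ⊕ T = F
(x3 → x1) → ((x1 ↔ x3) ⊕ x3) = T → F = F
(((x1 ↔ (x3 ⊕ x1)) → (((x3 ↔ x1) ⊕ x3) ↔ x3)) ∧ (x1 ⊕ x3)) ∧ ((x3 → x1) → ((x1 ↔ x3) ⊕ x3)) = F ∧ F = F
x3 ∧ x1 = T ∧ T = T
(x3 ∧ x1) → x3 = T → T = T
x1 ↔ ((x3 ∧ x1) → x3) = T ↔ T = T
((((x1 ↔ (x3 ⊕ x1)) → (((x3 ↔ x1) ⊕ x3) ↔ x3)) ∧ (x1 ⊕ x3)) ∧ ((x3 → x1) → ((x1 ↔ x3) ⊕ x3))) → (x1 ↔ ((x3 ∧ x1) → x3)) = F → T = T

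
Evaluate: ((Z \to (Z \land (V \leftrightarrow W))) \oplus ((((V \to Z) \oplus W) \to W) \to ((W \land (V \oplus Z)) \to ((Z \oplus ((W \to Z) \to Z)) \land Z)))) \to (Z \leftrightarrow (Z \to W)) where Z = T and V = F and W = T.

V \leftrightarrow W = F \leftrightarrow T = F
Z \land (V \leftrightarrow W) = T \land F = F
Z \to (Z \land (V \leftrightarrow W)) = T \to F = F
V \to Z = F \to T = T
(V \to Z) \oplus W = T \oplus T = F
((V \to Z) \oplus W) \to W = F \to T = T
V \oplus Z = F \oplus T = T
W \land (V \oplus Z) = T \land T = T
W \to Z = T \to T = T
(W \to Z) \to Z = T \to T = T
Z \oplus ((W \to Z) \to Z) = T \oplus T = F
(Z \oplus ((W \to Z) \to Z)) \land Z = F \land T = F
(W \land (V \oplus Z)) \to ((Z \oplus ((W \to Z) \to Z)) \land Z) = T \to F = F
(((V \to Z) \oplus W) \to W) \to ((W \land (V \oplus Z)) \to ((Z \oplus ((W \to Z) \to Z)) \land Z)) = T \to F = F
(Z \to (Z \land (V \leftrightarrow W))) \oplus ((((V \to Z) \oplus W) \to W) \to ((W \land (V \oplus Z)) \to ((Z \oplus ((W \to Z) \to Z)) \land Z))) = F \oplus F = F
Z \to W = T \to T = T
Z \leftrightarrow (Z \to W) = T \leftrightarrow T = T
((Z \to (Z \land (V \leftrightarrow W))) \oplus ((((V \to Z) \oplus W) \to W) \to ((W \land (V \oplus Z)) \to ((Z \oplus ((W \to Z) \to Z)) \land Z)))) \to (Z \leftrightarrow (Z \to W)) = F \to T = T

T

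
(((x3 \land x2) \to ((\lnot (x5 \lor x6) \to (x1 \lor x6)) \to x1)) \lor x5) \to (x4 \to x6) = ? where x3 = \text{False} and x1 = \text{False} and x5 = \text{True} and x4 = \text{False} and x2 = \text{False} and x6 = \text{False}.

\text{True}

x3 \land x2 = \text{False} \land \text{False} = \text{False}
x5 \lor x6 = \text{True} \lor \text{False} = \text{True}
\lnot (x5 \lor x6) = \lnot \text{True} = \text{False}
x1 \lor x6 = \text{False} \lor \text{False} = \text{False}
\lnot (x5 \lor x6) \to (x1 \lor x6) = \text{False} \to \text{False} = \text{True}
(\lnot (x5 \lor x6) \to (x1 \lor x6)) \to x1 = \text{True} \to \text{False} = \text{False}
(x3 \land x2) \to ((\lnot (x5 \lor x6) \to (x1 \lor x6)) \to x1) = \text{False} \to \text{False} = \text{True}
((x3 \land x2) \to ((\lnot (x5 \lor x6) \to (x1 \lor x6)) \to x1)) \lor x5 = \text{True} \lor \text{True} = \text{True}
x4 \to x6 = \text{False} \to \text{False} = \text{True}
(((x3 \land x2) \to ((\lnot (x5 \lor x6) \to (x1 \lor x6)) \to x1)) \lor x5) \to (x4 \to x6) = \text{True} \to \text{True} = \text{True}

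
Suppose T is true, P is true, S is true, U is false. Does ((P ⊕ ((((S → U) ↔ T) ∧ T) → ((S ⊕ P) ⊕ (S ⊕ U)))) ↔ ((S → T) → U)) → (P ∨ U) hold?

True

S → U = True → False = False
(S → U) ↔ T = False ↔ True = False
((S → U) ↔ T) ∧ T = False ∧ True = False
S ⊕ P = True ⊕ True = False
S ⊕ U = True ⊕ False = True
(S ⊕ P) ⊕ (S ⊕ U) = False ⊕ True = True
(((S → U) ↔ T) ∧ T) → ((S ⊕ P) ⊕ (S ⊕ U)) = False → True = True
P ⊕ ((((S → U) ↔ T) ∧ T) → ((S ⊕ P) ⊕ (S ⊕ U))) = True ⊕ True = False
S → T = True → True = True
(S → T) → U = True → False = False
(P ⊕ ((((S → U) ↔ T) ∧ T) → ((S ⊕ P) ⊕ (S ⊕ U)))) ↔ ((S → T) → U) = False ↔ False = True
P ∨ U = True ∨ False = True
((P ⊕ ((((S → U) ↔ T) ∧ T) → ((S ⊕ P) ⊕ (S ⊕ U)))) ↔ ((S → T) → U)) → (P ∨ U) = True → True = True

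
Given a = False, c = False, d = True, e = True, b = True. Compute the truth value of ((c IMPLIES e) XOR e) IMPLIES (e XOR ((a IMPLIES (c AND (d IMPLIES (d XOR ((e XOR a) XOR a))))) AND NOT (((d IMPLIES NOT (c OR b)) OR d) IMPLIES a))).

c IMPLIES e = False IMPLIES True = True
(c IMPLIES e) XOR e = True XOR True = False
e XOR a = True XOR False = True
(e XOR a) XOR a = True XOR False = True
d XOR ((e XOR a) XOR a) = True XOR True = False
d IMPLIES (d XOR ((e XOR a) XOR a)) = True IMPLIES False = False
c AND (d IMPLIES (d XOR ((e XOR a) XOR a))) = False AND False = False
a IMPLIES (c AND (d IMPLIES (d XOR ((e XOR a) XOR a)))) = False IMPLIES False = True
c OR b = False OR True = True
NOT (c OR b) = NOT True = False
d IMPLIES NOT (c OR b) = True IMPLIES False = False
(d IMPLIES NOT (c OR b)) OR d = False OR True = True
((d IMPLIES NOT (c OR b)) OR d) IMPLIES a = True IMPLIES False = False
NOT (((d IMPLIES NOT (c OR b)) OR d) IMPLIES a) = NOT False = True
(a IMPLIES (c AND (d IMPLIES (d XOR ((e XOR a) XOR a))))) AND NOT (((d IMPLIES NOT (c OR b)) OR d) IMPLIES a) = True AND True = True
e XOR ((a IMPLIES (c AND (d IMPLIES (d XOR ((e XOR a) XOR a))))) AND NOT (((d IMPLIES NOT (c OR b)) OR d) IMPLIES a)) = True XOR True = False
((c IMPLIES e) XOR e) IMPLIES (e XOR ((a IMPLIES (c AND (d IMPLIES (d XOR ((e XOR a) XOR a))))) AND NOT (((d IMPLIES NOT (c OR b)) OR d) IMPLIES a))) = False IMPLIES False = True

True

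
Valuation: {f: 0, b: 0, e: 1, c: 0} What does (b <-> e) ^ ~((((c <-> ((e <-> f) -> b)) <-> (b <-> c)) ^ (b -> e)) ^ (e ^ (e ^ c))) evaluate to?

0

b <-> e = 0 <-> 1 = 0
e <-> f = 1 <-> 0 = 0
(e <-> f) -> b = 0 -> 0 = 1
c <-> ((e <-> f) -> b) = 0 <-> 1 = 0
b <-> c = 0 <-> 0 = 1
(c <-> ((e <-> f) -> b)) <-> (b <-> c) = 0 <-> 1 = 0
b -> e = 0 -> 1 = 1
((c <-> ((e <-> f) -> b)) <-> (b <-> c)) ^ (b -> e) = 0 ^ 1 = 1
e ^ c = 1 ^ 0 = 1
e ^ (e ^ c) = 1 ^ 1 = 0
(((c <-> ((e <-> f) -> b)) <-> (b <-> c)) ^ (b -> e)) ^ (e ^ (e ^ c)) = 1 ^ 0 = 1
~((((c <-> ((e <-> f) -> b)) <-> (b <-> c)) ^ (b -> e)) ^ (e ^ (e ^ c))) = ~1 = 0
(b <-> e) ^ ~((((c <-> ((e <-> f) -> b)) <-> (b <-> c)) ^ (b -> e)) ^ (e ^ (e ^ c))) = 0 ^ 0 = 0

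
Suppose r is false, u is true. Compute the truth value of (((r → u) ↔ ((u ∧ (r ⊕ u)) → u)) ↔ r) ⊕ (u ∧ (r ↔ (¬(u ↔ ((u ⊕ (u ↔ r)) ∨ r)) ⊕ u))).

r → u = F → T = T
r ⊕ u = F ⊕ T = T
u ∧ (r ⊕ u) = T ∧ T = T
(u ∧ (r ⊕ u)) → u = T → T = T
(r → u) ↔ ((u ∧ (r ⊕ u)) → u) = T ↔ T = T
((r → u) ↔ ((u ∧ (r ⊕ u)) → u)) ↔ r = T ↔ F = F
u ↔ r = T ↔ F = F
u ⊕ (u ↔ r) = T ⊕ F = T
(u ⊕ (u ↔ r)) ∨ r = T ∨ F = T
u ↔ ((u ⊕ (u ↔ r)) ∨ r) = T ↔ T = T
¬(u ↔ ((u ⊕ (u ↔ r)) ∨ r)) = ¬T = F
¬(u ↔ ((u ⊕ (u ↔ r)) ∨ r)) ⊕ u = F ⊕ T = T
r ↔ (¬(u ↔ ((u ⊕ (u ↔ r)) ∨ r)) ⊕ u) = F ↔ T = F
u ∧ (r ↔ (¬(u ↔ ((u ⊕ (u ↔ r)) ∨ r)) ⊕ u)) = T ∧ F = F
(((r → u) ↔ ((u ∧ (r ⊕ u)) → u)) ↔ r) ⊕ (u ∧ (r ↔ (¬(u ↔ ((u ⊕ (u ↔ r)) ∨ r)) ⊕ u))) = F ⊕ F = F

F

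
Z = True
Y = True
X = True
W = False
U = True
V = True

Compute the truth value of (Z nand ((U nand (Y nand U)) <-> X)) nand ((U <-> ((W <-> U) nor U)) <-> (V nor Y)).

Y nand U = True nand True = False
U nand (Y nand U) = True nand False = True
(U nand (Y nand U)) <-> X = True <-> True = True
Z nand ((U nand (Y nand U)) <-> X) = True nand True = False
W <-> U = False <-> True = False
(W <-> U) nor U = False nor True = False
U <-> ((W <-> U) nor U) = True <-> False = False
V nor Y = True nor True = False
(U <-> ((W <-> U) nor U)) <-> (V nor Y) = False <-> False = True
(Z nand ((U nand (Y nand U)) <-> X)) nand ((U <-> ((W <-> U) nor U)) <-> (V nor Y)) = False nand True = True

True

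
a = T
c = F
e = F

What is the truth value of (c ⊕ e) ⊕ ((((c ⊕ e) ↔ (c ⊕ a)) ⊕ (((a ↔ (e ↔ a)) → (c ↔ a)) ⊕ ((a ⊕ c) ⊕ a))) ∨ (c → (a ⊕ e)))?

c ⊕ e = F ⊕ F = F
c ⊕ e = F ⊕ F = F
c ⊕ a = F ⊕ T = T
(c ⊕ e) ↔ (c ⊕ a) = F ↔ T = F
e ↔ a = F ↔ T = F
a ↔ (e ↔ a) = T ↔ F = F
c ↔ a = F ↔ T = F
(a ↔ (e ↔ a)) → (c ↔ a) = F → F = T
a ⊕ c = T ⊕ F = T
(a ⊕ c) ⊕ a = T ⊕ T = F
((a ↔ (e ↔ a)) → (c ↔ a)) ⊕ ((a ⊕ c) ⊕ a) = T ⊕ F = T
((c ⊕ e) ↔ (c ⊕ a)) ⊕ (((a ↔ (e ↔ a)) → (c ↔ a)) ⊕ ((a ⊕ c) ⊕ a)) = F ⊕ T = T
a ⊕ e = T ⊕ F = T
c → (a ⊕ e) = F → T = T
(((c ⊕ e) ↔ (c ⊕ a)) ⊕ (((a ↔ (e ↔ a)) → (c ↔ a)) ⊕ ((a ⊕ c) ⊕ a))) ∨ (c → (a ⊕ e)) = T ∨ T = T
(c ⊕ e) ⊕ ((((c ⊕ e) ↔ (c ⊕ a)) ⊕ (((a ↔ (e ↔ a)) → (c ↔ a)) ⊕ ((a ⊕ c) ⊕ a))) ∨ (c → (a ⊕ e))) = F ⊕ T = T

T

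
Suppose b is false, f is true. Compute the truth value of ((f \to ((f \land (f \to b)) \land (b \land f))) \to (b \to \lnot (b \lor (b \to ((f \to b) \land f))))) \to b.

\text{False}

f \to b = \text{True} \to \text{False} = \text{False}
f \land (f \to b) = \text{True} \land \text{False} = \text{False}
b \land f = \text{False} \land \text{True} = \text{False}
(f \land (f \to b)) \land (b \land f) = \text{False} \land \text{False} = \text{False}
f \to ((f \land (f \to b)) \land (b \land f)) = \text{True} \to \text{False} = \text{False}
f \to b = \text{True} \to \text{False} = \text{False}
(f \to b) \land f = \text{False} \land \text{True} = \text{False}
b \to ((f \to b) \land f) = \text{False} \to \text{False} = \text{True}
b \lor (b \to ((f \to b) \land f)) = \text{False} \lor \text{True} = \text{True}
\lnot (b \lor (b \to ((f \to b) \land f))) = \lnot \text{True} = \text{False}
b \to \lnot (b \lor (b \to ((f \to b) \land f))) = \text{False} \to \text{False} = \text{True}
(f \to ((f \land (f \to b)) \land (b \land f))) \to (b \to \lnot (b \lor (b \to ((f \to b) \land f)))) = \text{False} \to \text{True} = \text{True}
((f \to ((f \land (f \to b)) \land (b \land f))) \to (b \to \lnot (b \lor (b \to ((f \to b) \land f))))) \to b = \text{True} \to \text{False} = \text{False}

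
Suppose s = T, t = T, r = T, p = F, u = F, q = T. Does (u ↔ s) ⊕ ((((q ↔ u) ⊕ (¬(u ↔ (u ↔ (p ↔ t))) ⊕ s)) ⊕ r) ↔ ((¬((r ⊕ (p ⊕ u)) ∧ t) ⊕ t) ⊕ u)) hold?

T

u ↔ s = F ↔ T = F
q ↔ u = T ↔ F = F
p ↔ t = F ↔ T = F
u ↔ (p ↔ t) = F ↔ F = T
u ↔ (u ↔ (p ↔ t)) = F ↔ T = F
¬(u ↔ (u ↔ (p ↔ t))) = ¬F = T
¬(u ↔ (u ↔ (p ↔ t))) ⊕ s = T ⊕ T = F
(q ↔ u) ⊕ (¬(u ↔ (u ↔ (p ↔ t))) ⊕ s) = F ⊕ F = F
((q ↔ u) ⊕ (¬(u ↔ (u ↔ (p ↔ t))) ⊕ s)) ⊕ r = F ⊕ T = T
p ⊕ u = F ⊕ F = F
r ⊕ (p ⊕ u) = T ⊕ F = T
(r ⊕ (p ⊕ u)) ∧ t = T ∧ T = T
¬((r ⊕ (p ⊕ u)) ∧ t) = ¬T = F
¬((r ⊕ (p ⊕ u)) ∧ t) ⊕ t = F ⊕ T = T
(¬((r ⊕ (p ⊕ u)) ∧ t) ⊕ t) ⊕ u = T ⊕ F = T
(((q ↔ u) ⊕ (¬(u ↔ (u ↔ (p ↔ t))) ⊕ s)) ⊕ r) ↔ ((¬((r ⊕ (p ⊕ u)) ∧ t) ⊕ t) ⊕ u) = T ↔ T = T
(u ↔ s) ⊕ ((((q ↔ u) ⊕ (¬(u ↔ (u ↔ (p ↔ t))) ⊕ s)) ⊕ r) ↔ ((¬((r ⊕ (p ⊕ u)) ∧ t) ⊕ t) ⊕ u)) = F ⊕ T = T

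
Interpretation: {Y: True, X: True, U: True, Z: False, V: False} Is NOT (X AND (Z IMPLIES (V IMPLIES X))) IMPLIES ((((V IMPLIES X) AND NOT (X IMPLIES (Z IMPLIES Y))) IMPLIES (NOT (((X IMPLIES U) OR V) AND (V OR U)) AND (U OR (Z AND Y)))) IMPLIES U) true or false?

V IMPLIES X = False IMPLIES True = True
Z IMPLIES (V IMPLIES X) = False IMPLIES True = True
X AND (Z IMPLIES (V IMPLIES X)) = True AND True = True
NOT (X AND (Z IMPLIES (V IMPLIES X))) = NOT True = False
V IMPLIES X = False IMPLIES True = True
Z IMPLIES Y = False IMPLIES True = True
X IMPLIES (Z IMPLIES Y) = True IMPLIES True = True
NOT (X IMPLIES (Z IMPLIES Y)) = NOT True = False
(V IMPLIES X) AND NOT (X IMPLIES (Z IMPLIES Y)) = True AND False = False
X IMPLIES U = True IMPLIES True = True
(X IMPLIES U) OR V = True OR False = True
V OR U = False OR True = True
((X IMPLIES U) OR V) AND (V OR U) = True AND True = True
NOT (((X IMPLIES U) OR V) AND (V OR U)) = NOT True = False
Z AND Y = False AND True = False
U OR (Z AND Y) = True OR False = True
NOT (((X IMPLIES U) OR V) AND (V OR U)) AND (U OR (Z AND Y)) = False AND True = False
((V IMPLIES X) AND NOT (X IMPLIES (Z IMPLIES Y))) IMPLIES (NOT (((X IMPLIES U) OR V) AND (V OR U)) AND (U OR (Z AND Y))) = False IMPLIES False = True
(((V IMPLIES X) AND NOT (X IMPLIES (Z IMPLIES Y))) IMPLIES (NOT (((X IMPLIES U) OR V) AND (V OR U)) AND (U OR (Z AND Y)))) IMPLIES U = True IMPLIES True = True
NOT (X AND (Z IMPLIES (V IMPLIES X))) IMPLIES ((((V IMPLIES X) AND NOT (X IMPLIES (Z IMPLIES Y))) IMPLIES (NOT (((X IMPLIES U) OR V) AND (V OR U)) AND (U OR (Z AND Y)))) IMPLIES U) = False IMPLIES True = True

True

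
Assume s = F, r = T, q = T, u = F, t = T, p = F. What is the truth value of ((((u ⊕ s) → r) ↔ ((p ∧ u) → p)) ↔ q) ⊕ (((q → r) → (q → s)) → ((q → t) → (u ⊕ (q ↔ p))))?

F

u ⊕ s = F ⊕ F = F
(u ⊕ s) → r = F → T = T
p ∧ u = F ∧ F = F
(p ∧ u) → p = F → F = T
((u ⊕ s) → r) ↔ ((p ∧ u) → p) = T ↔ T = T
(((u ⊕ s) → r) ↔ ((p ∧ u) → p)) ↔ q = T ↔ T = T
q → r = T → T = T
q → s = T → F = F
(q → r) → (q → s) = T → F = F
q → t = T → T = T
q ↔ p = T ↔ F = F
u ⊕ (q ↔ p) = F ⊕ F = F
(q → t) → (u ⊕ (q ↔ p)) = T → F = F
((q → r) → (q → s)) → ((q → t) → (u ⊕ (q ↔ p))) = F → F = T
((((u ⊕ s) → r) ↔ ((p ∧ u) → p)) ↔ q) ⊕ (((q → r) → (q → s)) → ((q → t) → (u ⊕ (q ↔ p)))) = T ⊕ T = F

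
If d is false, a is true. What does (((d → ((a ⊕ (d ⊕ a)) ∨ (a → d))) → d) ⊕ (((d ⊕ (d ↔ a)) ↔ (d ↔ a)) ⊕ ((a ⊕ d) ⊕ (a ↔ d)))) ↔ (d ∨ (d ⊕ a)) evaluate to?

F

Substituting d=F, a=T:
d ⊕ a = F ⊕ T = T
a ⊕ (d ⊕ a) = T ⊕ T = F
a → d = T → F = F
(a ⊕ (d ⊕ a)) ∨ (a → d) = F ∨ F = F
d → ((a ⊕ (d ⊕ a)) ∨ (a → d)) = F → F = T
(d → ((a ⊕ (d ⊕ a)) ∨ (a → d))) → d = T → F = F
d ↔ a = F ↔ T = F
d ⊕ (d ↔ a) = F ⊕ F = F
d ↔ a = F ↔ T = F
(d ⊕ (d ↔ a)) ↔ (d ↔ a) = F ↔ F = T
a ⊕ d = T ⊕ F = T
a ↔ d = T ↔ F = F
(a ⊕ d) ⊕ (a ↔ d) = T ⊕ F = T
((d ⊕ (d ↔ a)) ↔ (d ↔ a)) ⊕ ((a ⊕ d) ⊕ (a ↔ d)) = T ⊕ T = F
((d → ((a ⊕ (d ⊕ a)) ∨ (a → d))) → d) ⊕ (((d ⊕ (d ↔ a)) ↔ (d ↔ a)) ⊕ ((a ⊕ d) ⊕ (a ↔ d))) = F ⊕ F = F
d ⊕ a = F ⊕ T = T
d ∨ (d ⊕ a) = F ∨ T = T
(((d → ((a ⊕ (d ⊕ a)) ∨ (a → d))) → d) ⊕ (((d ⊕ (d ↔ a)) ↔ (d ↔ a)) ⊕ ((a ⊕ d) ⊕ (a ↔ d)))) ↔ (d ∨ (d ⊕ a)) = F ↔ T = F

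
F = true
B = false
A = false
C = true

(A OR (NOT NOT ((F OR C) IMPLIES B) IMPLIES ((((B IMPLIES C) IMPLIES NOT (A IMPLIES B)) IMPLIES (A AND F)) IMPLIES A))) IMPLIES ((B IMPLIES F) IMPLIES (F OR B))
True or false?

F OR C = true OR true = true
(F OR C) IMPLIES B = true IMPLIES false = false
NOT ((F OR C) IMPLIES B) = NOT false = true
NOT NOT ((F OR C) IMPLIES B) = NOT true = false
B IMPLIES C = false IMPLIES true = true
A IMPLIES B = false IMPLIES false = true
NOT (A IMPLIES B) = NOT true = false
(B IMPLIES C) IMPLIES NOT (A IMPLIES B) = true IMPLIES false = false
A AND F = false AND true = false
((B IMPLIES C) IMPLIES NOT (A IMPLIES B)) IMPLIES (A AND F) = false IMPLIES false = true
(((B IMPLIES C) IMPLIES NOT (A IMPLIES B)) IMPLIES (A AND F)) IMPLIES A = true IMPLIES false = false
NOT NOT ((F OR C) IMPLIES B) IMPLIES ((((B IMPLIES C) IMPLIES NOT (A IMPLIES B)) IMPLIES (A AND F)) IMPLIES A) = false IMPLIES false = true
A OR (NOT NOT ((F OR C) IMPLIES B) IMPLIES ((((B IMPLIES C) IMPLIES NOT (A IMPLIES B)) IMPLIES (A AND F)) IMPLIES A)) = false OR true = true
B IMPLIES F = false IMPLIES true = true
F OR B = true OR false = true
(B IMPLIES F) IMPLIES (F OR B) = true IMPLIES true = true
(A OR (NOT NOT ((F OR C) IMPLIES B) IMPLIES ((((B IMPLIES C) IMPLIES NOT (A IMPLIES B)) IMPLIES (A AND F)) IMPLIES A))) IMPLIES ((B IMPLIES F) IMPLIES (F OR B)) = true IMPLIES true = true

true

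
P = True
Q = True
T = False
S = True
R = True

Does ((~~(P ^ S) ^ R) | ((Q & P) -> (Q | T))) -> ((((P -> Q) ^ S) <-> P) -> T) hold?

True

P ^ S = True ^ True = False
~(P ^ S) = ~False = True
~~(P ^ S) = ~True = False
~~(P ^ S) ^ R = False ^ True = True
Q & P = True & True = True
Q | T = True | False = True
(Q & P) -> (Q | T) = True -> True = True
(~~(P ^ S) ^ R) | ((Q & P) -> (Q | T)) = True | True = True
P -> Q = True -> True = True
(P -> Q) ^ S = True ^ True = False
((P -> Q) ^ S) <-> P = False <-> True = False
(((P -> Q) ^ S) <-> P) -> T = False -> False = True
((~~(P ^ S) ^ R) | ((Q & P) -> (Q | T))) -> ((((P -> Q) ^ S) <-> P) -> T) = True -> True = True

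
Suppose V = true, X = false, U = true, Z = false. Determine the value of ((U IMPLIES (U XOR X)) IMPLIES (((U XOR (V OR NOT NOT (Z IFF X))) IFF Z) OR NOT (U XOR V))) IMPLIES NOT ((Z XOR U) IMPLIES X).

U XOR X = true XOR false = true
U IMPLIES (U XOR X) = true IMPLIES true = true
Z IFF X = false IFF false = true
NOT (Z IFF X) = NOT true = false
NOT NOT (Z IFF X) = NOT false = true
V OR NOT NOT (Z IFF X) = true OR true = true
U XOR (V OR NOT NOT (Z IFF X)) = true XOR true = false
(U XOR (V OR NOT NOT (Z IFF X))) IFF Z = false IFF false = true
U XOR V = true XOR true = false
NOT (U XOR V) = NOT false = true
((U XOR (V OR NOT NOT (Z IFF X))) IFF Z) OR NOT (U XOR V) = true OR true = true
(U IMPLIES (U XOR X)) IMPLIES (((U XOR (V OR NOT NOT (Z IFF X))) IFF Z) OR NOT (U XOR V)) = true IMPLIES true = true
Z XOR U = false XOR true = true
(Z XOR U) IMPLIES X = true IMPLIES false = false
NOT ((Z XOR U) IMPLIES X) = NOT false = true
((U IMPLIES (U XOR X)) IMPLIES (((U XOR (V OR NOT NOT (Z IFF X))) IFF Z) OR NOT (U XOR V))) IMPLIES NOT ((Z XOR U) IMPLIES X) = true IMPLIES true = true

true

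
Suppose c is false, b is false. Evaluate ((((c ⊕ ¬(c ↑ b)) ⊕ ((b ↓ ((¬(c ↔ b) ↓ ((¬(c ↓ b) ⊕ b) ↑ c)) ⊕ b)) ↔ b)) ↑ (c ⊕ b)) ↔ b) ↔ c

Substituting c=F, b=F:
c ↑ b = F ↑ F = T
¬(c ↑ b) = ¬T = F
c ⊕ ¬(c ↑ b) = F ⊕ F = F
c ↔ b = F ↔ F = T
¬(c ↔ b) = ¬T = F
c ↓ b = F ↓ F = T
¬(c ↓ b) = ¬T = F
¬(c ↓ b) ⊕ b = F ⊕ F = F
(¬(c ↓ b) ⊕ b) ↑ c = F ↑ F = T
¬(c ↔ b) ↓ ((¬(c ↓ b) ⊕ b) ↑ c) = F ↓ T = F
(¬(c ↔ b) ↓ ((¬(c ↓ b) ⊕ b) ↑ c)) ⊕ b = F ⊕ F = F
b ↓ ((¬(c ↔ b) ↓ ((¬(c ↓ b) ⊕ b) ↑ c)) ⊕ b) = F ↓ F = T
(b ↓ ((¬(c ↔ b) ↓ ((¬(c ↓ b) ⊕ b) ↑ c)) ⊕ b)) ↔ b = T ↔ F = F
(c ⊕ ¬(c ↑ b)) ⊕ ((b ↓ ((¬(c ↔ b) ↓ ((¬(c ↓ b) ⊕ b) ↑ c)) ⊕ b)) ↔ b) = F ⊕ F = F
c ⊕ b = F ⊕ F = F
((c ⊕ ¬(c ↑ b)) ⊕ ((b ↓ ((¬(c ↔ b) ↓ ((¬(c ↓ b) ⊕ b) ↑ c)) ⊕ b)) ↔ b)) ↑ (c ⊕ b) = F ↑ F = T
(((c ⊕ ¬(c ↑ b)) ⊕ ((b ↓ ((¬(c ↔ b) ↓ ((¬(c ↓ b) ⊕ b) ↑ c)) ⊕ b)) ↔ b)) ↑ (c ⊕ b)) ↔ b = T ↔ F = F
((((c ⊕ ¬(c ↑ b)) ⊕ ((b ↓ ((¬(c ↔ b) ↓ ((¬(c ↓ b) ⊕ b) ↑ c)) ⊕ b)) ↔ b)) ↑ (c ⊕ b)) ↔ b) ↔ c = F ↔ F = T

T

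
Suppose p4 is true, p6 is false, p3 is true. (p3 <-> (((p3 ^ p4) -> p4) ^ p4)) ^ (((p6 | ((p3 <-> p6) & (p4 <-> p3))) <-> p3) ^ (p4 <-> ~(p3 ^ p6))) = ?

0

Substituting p4=1, p6=0, p3=1:
p3 ^ p4 = 1 ^ 1 = 0
(p3 ^ p4) -> p4 = 0 -> 1 = 1
((p3 ^ p4) -> p4) ^ p4 = 1 ^ 1 = 0
p3 <-> (((p3 ^ p4) -> p4) ^ p4) = 1 <-> 0 = 0
p3 <-> p6 = 1 <-> 0 = 0
p4 <-> p3 = 1 <-> 1 = 1
(p3 <-> p6) & (p4 <-> p3) = 0 & 1 = 0
p6 | ((p3 <-> p6) & (p4 <-> p3)) = 0 | 0 = 0
(p6 | ((p3 <-> p6) & (p4 <-> p3))) <-> p3 = 0 <-> 1 = 0
p3 ^ p6 = 1 ^ 0 = 1
~(p3 ^ p6) = ~1 = 0
p4 <-> ~(p3 ^ p6) = 1 <-> 0 = 0
((p6 | ((p3 <-> p6) & (p4 <-> p3))) <-> p3) ^ (p4 <-> ~(p3 ^ p6)) = 0 ^ 0 = 0
(p3 <-> (((p3 ^ p4) -> p4) ^ p4)) ^ (((p6 | ((p3 <-> p6) & (p4 <-> p3))) <-> p3) ^ (p4 <-> ~(p3 ^ p6))) = 0 ^ 0 = 0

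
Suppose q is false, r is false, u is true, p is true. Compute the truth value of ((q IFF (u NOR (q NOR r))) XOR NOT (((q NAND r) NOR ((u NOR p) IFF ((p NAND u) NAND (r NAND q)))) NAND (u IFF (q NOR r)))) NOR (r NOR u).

Substituting q=F, r=F, u=T, p=T:
q NOR r = F NOR F = T
u NOR (q NOR r) = T NOR T = F
q IFF (u NOR (q NOR r)) = F IFF F = T
q NAND r = F NAND F = T
u NOR p = T NOR T = F
p NAND u = T NAND T = F
r NAND q = F NAND F = T
(p NAND u) NAND (r NAND q) = F NAND T = T
(u NOR p) IFF ((p NAND u) NAND (r NAND q)) = F IFF T = F
(q NAND r) NOR ((u NOR p) IFF ((p NAND u) NAND (r NAND q))) = T NOR F = F
q NOR r = F NOR F = T
u IFF (q NOR r) = T IFF T = T
((q NAND r) NOR ((u NOR p) IFF ((p NAND u) NAND (r NAND q)))) NAND (u IFF (q NOR r)) = F NAND T = T
NOT (((q NAND r) NOR ((u NOR p) IFF ((p NAND u) NAND (r NAND q)))) NAND (u IFF (q NOR r))) = NOT T = F
(q IFF (u NOR (q NOR r))) XOR NOT (((q NAND r) NOR ((u NOR p) IFF ((p NAND u) NAND (r NAND q)))) NAND (u IFF (q NOR r))) = T XOR F = T
r NOR u = F NOR T = F
((q IFF (u NOR (q NOR r))) XOR NOT (((q NAND r) NOR ((u NOR p) IFF ((p NAND u) NAND (r NAND q)))) NAND (u IFF (q NOR r)))) NOR (r NOR u) = T NOR F = F

F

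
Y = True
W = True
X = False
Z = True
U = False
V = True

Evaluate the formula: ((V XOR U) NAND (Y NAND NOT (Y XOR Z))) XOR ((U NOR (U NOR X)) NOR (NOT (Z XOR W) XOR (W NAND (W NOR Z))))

Substituting Y=True, W=True, X=False, Z=True, U=False, V=True:
V XOR U = True XOR False = True
Y XOR Z = True XOR True = False
NOT (Y XOR Z) = NOT False = True
Y NAND NOT (Y XOR Z) = True NAND True = False
(V XOR U) NAND (Y NAND NOT (Y XOR Z)) = True NAND False = True
U NOR X = False NOR False = True
U NOR (U NOR X) = False NOR True = False
Z XOR W = True XOR True = False
NOT (Z XOR W) = NOT False = True
W NOR Z = True NOR True = False
W NAND (W NOR Z) = True NAND False = True
NOT (Z XOR W) XOR (W NAND (W NOR Z)) = True XOR True = False
(U NOR (U NOR X)) NOR (NOT (Z XOR W) XOR (W NAND (W NOR Z))) = False NOR False = True
((V XOR U) NAND (Y NAND NOT (Y XOR Z))) XOR ((U NOR (U NOR X)) NOR (NOT (Z XOR W) XOR (W NAND (W NOR Z)))) = True XOR True = False

False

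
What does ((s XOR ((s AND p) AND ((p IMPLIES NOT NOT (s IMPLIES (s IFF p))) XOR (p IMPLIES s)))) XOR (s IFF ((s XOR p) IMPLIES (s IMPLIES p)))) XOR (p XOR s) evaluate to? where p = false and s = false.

false

Substituting p=false, s=false:
s AND p = false AND false = false
s IFF p = false IFF false = true
s IMPLIES (s IFF p) = false IMPLIES true = true
NOT (s IMPLIES (s IFF p)) = NOT true = false
NOT NOT (s IMPLIES (s IFF p)) = NOT false = true
p IMPLIES NOT NOT (s IMPLIES (s IFF p)) = false IMPLIES true = true
p IMPLIES s = false IMPLIES false = true
(p IMPLIES NOT NOT (s IMPLIES (s IFF p))) XOR (p IMPLIES s) = true XOR true = false
(s AND p) AND ((p IMPLIES NOT NOT (s IMPLIES (s IFF p))) XOR (p IMPLIES s)) = false AND false = false
s XOR ((s AND p) AND ((p IMPLIES NOT NOT (s IMPLIES (s IFF p))) XOR (p IMPLIES s))) = false XOR false = false
s XOR p = false XOR false = false
s IMPLIES p = false IMPLIES false = true
(s XOR p) IMPLIES (s IMPLIES p) = false IMPLIES true = true
s IFF ((s XOR p) IMPLIES (s IMPLIES p)) = false IFF true = false
(s XOR ((s AND p) AND ((p IMPLIES NOT NOT (s IMPLIES (s IFF p))) XOR (p IMPLIES s)))) XOR (s IFF ((s XOR p) IMPLIES (s IMPLIES p))) = false XOR false = false
p XOR s = false XOR false = false
((s XOR ((s AND p) AND ((p IMPLIES NOT NOT (s IMPLIES (s IFF p))) XOR (p IMPLIES s)))) XOR (s IFF ((s XOR p) IMPLIES (s IMPLIES p)))) XOR (p XOR s) = false XOR false = false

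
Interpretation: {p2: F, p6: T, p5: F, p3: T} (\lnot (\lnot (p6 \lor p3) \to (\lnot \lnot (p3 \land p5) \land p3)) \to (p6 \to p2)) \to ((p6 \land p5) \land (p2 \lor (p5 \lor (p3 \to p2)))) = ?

Substituting p2=F, p6=T, p5=F, p3=T:
p6 \lor p3 = T \lor T = T
\lnot (p6 \lor p3) = \lnot T = F
p3 \land p5 = T \land F = F
\lnot (p3 \land p5) = \lnot F = T
\lnot \lnot (p3 \land p5) = \lnot T = F
\lnot \lnot (p3 \land p5) \land p3 = F \land T = F
\lnot (p6 \lor p3) \to (\lnot \lnot (p3 \land p5) \land p3) = F \to F = T
\lnot (\lnot (p6 \lor p3) \to (\lnot \lnot (p3 \land p5) \land p3)) = \lnot T = F
p6 \to p2 = T \to F = F
\lnot (\lnot (p6 \lor p3) \to (\lnot \lnot (p3 \land p5) \land p3)) \to (p6 \to p2) = F \to F = T
p6 \land p5 = T \land F = F
p3 \to p2 = T \to F = F
p5 \lor (p3 \to p2) = F \lor F = F
p2 \lor (p5 \lor (p3 \to p2)) = F \lor F = F
(p6 \land p5) \land (p2 \lor (p5 \lor (p3 \to p2))) = F \land F = F
(\lnot (\lnot (p6 \lor p3) \to (\lnot \lnot (p3 \land p5) \land p3)) \to (p6 \to p2)) \to ((p6 \land p5) \land (p2 \lor (p5 \lor (p3 \to p2)))) = T \to F = F

F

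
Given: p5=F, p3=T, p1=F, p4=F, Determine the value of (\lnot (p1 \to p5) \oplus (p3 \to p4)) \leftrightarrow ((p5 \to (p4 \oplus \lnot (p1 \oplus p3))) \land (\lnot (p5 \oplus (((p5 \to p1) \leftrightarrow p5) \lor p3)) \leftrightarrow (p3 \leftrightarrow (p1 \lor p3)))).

p1 \to p5 = F \to F = T
\lnot (p1 \to p5) = \lnot T = F
p3 \to p4 = T \to F = F
\lnot (p1 \to p5) \oplus (p3 \to p4) = F \oplus F = F
p1 \oplus p3 = F \oplus T = T
\lnot (p1 \oplus p3) = \lnot T = F
p4 \oplus \lnot (p1 \oplus p3) = F \oplus F = F
p5 \to (p4 \oplus \lnot (p1 \oplus p3)) = F \to F = T
p5 \to p1 = F \to F = T
(p5 \to p1) \leftrightarrow p5 = T \leftrightarrow F = F
((p5 \to p1) \leftrightarrow p5) \lor p3 = F \lor T = T
p5 \oplus (((p5 \to p1) \leftrightarrow p5) \lor p3) = F \oplus T = T
\lnot (p5 \oplus (((p5 \to p1) \leftrightarrow p5) \lor p3)) = \lnot T = F
p1 \lor p3 = F \lor T = T
p3 \leftrightarrow (p1 \lor p3) = T \leftrightarrow T = T
\lnot (p5 \oplus (((p5 \to p1) \leftrightarrow p5) \lor p3)) \leftrightarrow (p3 \leftrightarrow (p1 \lor p3)) = F \leftrightarrow T = F
(p5 \to (p4 \oplus \lnot (p1 \oplus p3))) \land (\lnot (p5 \oplus (((p5 \to p1) \leftrightarrow p5) \lor p3)) \leftrightarrow (p3 \leftrightarrow (p1 \lor p3))) = T \land F = F
(\lnot (p1 \to p5) \oplus (p3 \to p4)) \leftrightarrow ((p5 \to (p4 \oplus \lnot (p1 \oplus p3))) \land (\lnot (p5 \oplus (((p5 \to p1) \leftrightarrow p5) \lor p3)) \leftrightarrow (p3 \leftrightarrow (p1 \lor p3)))) = F \leftrightarrow F = T

T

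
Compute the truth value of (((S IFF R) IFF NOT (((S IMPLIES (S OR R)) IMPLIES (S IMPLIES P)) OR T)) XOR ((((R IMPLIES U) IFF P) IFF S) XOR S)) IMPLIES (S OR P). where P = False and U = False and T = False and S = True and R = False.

Substituting P=False, U=False, T=False, S=True, R=False:
S IFF R = True IFF False = False
S OR R = True OR False = True
S IMPLIES (S OR R) = True IMPLIES True = True
S IMPLIES P = True IMPLIES False = False
(S IMPLIES (S OR R)) IMPLIES (S IMPLIES P) = True IMPLIES False = False
((S IMPLIES (S OR R)) IMPLIES (S IMPLIES P)) OR T = False OR False = False
NOT (((S IMPLIES (S OR R)) IMPLIES (S IMPLIES P)) OR T) = NOT False = True
(S IFF R) IFF NOT (((S IMPLIES (S OR R)) IMPLIES (S IMPLIES P)) OR T) = False IFF True = False
R IMPLIES U = False IMPLIES False = True
(R IMPLIES U) IFF P = True IFF False = False
((R IMPLIES U) IFF P) IFF S = False IFF True = False
(((R IMPLIES U) IFF P) IFF S) XOR S = False XOR True = True
((S IFF R) IFF NOT (((S IMPLIES (S OR R)) IMPLIES (S IMPLIES P)) OR T)) XOR ((((R IMPLIES U) IFF P) IFF S) XOR S) = False XOR True = True
S OR P = True OR False = True
(((S IFF R) IFF NOT (((S IMPLIES (S OR R)) IMPLIES (S IMPLIES P)) OR T)) XOR ((((R IMPLIES U) IFF P) IFF S) XOR S)) IMPLIES (S OR P) = True IMPLIES True = True

True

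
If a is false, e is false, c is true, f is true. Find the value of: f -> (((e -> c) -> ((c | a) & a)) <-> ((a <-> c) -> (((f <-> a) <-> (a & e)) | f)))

0

e -> c = 0 -> 1 = 1
c | a = 1 | 0 = 1
(c | a) & a = 1 & 0 = 0
(e -> c) -> ((c | a) & a) = 1 -> 0 = 0
a <-> c = 0 <-> 1 = 0
f <-> a = 1 <-> 0 = 0
a & e = 0 & 0 = 0
(f <-> a) <-> (a & e) = 0 <-> 0 = 1
((f <-> a) <-> (a & e)) | f = 1 | 1 = 1
(a <-> c) -> (((f <-> a) <-> (a & e)) | f) = 0 -> 1 = 1
((e -> c) -> ((c | a) & a)) <-> ((a <-> c) -> (((f <-> a) <-> (a & e)) | f)) = 0 <-> 1 = 0
f -> (((e -> c) -> ((c | a) & a)) <-> ((a <-> c) -> (((f <-> a) <-> (a & e)) | f))) = 1 -> 0 = 0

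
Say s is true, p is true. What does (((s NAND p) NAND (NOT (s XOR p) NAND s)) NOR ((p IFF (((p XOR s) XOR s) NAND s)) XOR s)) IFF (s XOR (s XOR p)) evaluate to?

F

s NAND p = T NAND T = F
s XOR p = T XOR T = F
NOT (s XOR p) = NOT F = T
NOT (s XOR p) NAND s = T NAND T = F
(s NAND p) NAND (NOT (s XOR p) NAND s) = F NAND F = T
p XOR s = T XOR T = F
(p XOR s) XOR s = F XOR T = T
((p XOR s) XOR s) NAND s = T NAND T = F
p IFF (((p XOR s) XOR s) NAND s) = T IFF F = F
(p IFF (((p XOR s) XOR s) NAND s)) XOR s = F XOR T = T
((s NAND p) NAND (NOT (s XOR p) NAND s)) NOR ((p IFF (((p XOR s) XOR s) NAND s)) XOR s) = T NOR T = F
s XOR p = T XOR T = F
s XOR (s XOR p) = T XOR F = T
(((s NAND p) NAND (NOT (s XOR p) NAND s)) NOR ((p IFF (((p XOR s) XOR s) NAND s)) XOR s)) IFF (s XOR (s XOR p)) = F IFF T = F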